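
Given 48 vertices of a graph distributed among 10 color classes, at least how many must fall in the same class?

By pigeonhole with 48 objects and 10 categories: ceiling(48/10).

Final answer: 5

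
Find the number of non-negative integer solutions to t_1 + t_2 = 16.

Stars and bars with 16 stars and 1 bars:
C(16+2-1, 2-1) = C(17,1).

Final answer: C(17,1) = 17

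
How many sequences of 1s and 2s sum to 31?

Let f(n) count the ways. The last step is size 1 or 2, so f(n) = f(n-1) + f(n-2) with f(1)=1, f(2)=2.
Iterating the recurrence: f(1)=1, f(2)=2, f(3)=3, f(4)=5, f(5)=8, f(6)=13, f(7)=21, f(8)=34, f(9)=55, f(10)=89, f(11)=144, f(12)=233, f(13)=377, f(14)=610, f(15)=987, f(16)=1597, f(17)=2584, f(18)=4181, f(19)=6765, f(20)=10946, f(21)=17711, f(22)=28657, f(23)=46368, f(24)=75025, f(25)=121393, f(26)=196418, f(27)=317811, f(28)=514229, f(29)=832040, f(30)=1346269, f(31)=2178309.

Final answer: 2178309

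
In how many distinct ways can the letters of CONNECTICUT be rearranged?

Letters (C:3, E:1, I:1, N:2, O:1, T:2, U:1). Total letters: 11.
Permutations = 11!/(3! x 2! x 2!).

Final answer: 1663200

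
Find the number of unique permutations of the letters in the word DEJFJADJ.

Letters (A:1, D:2, E:1, F:1, J:3). Total letters: 8.
Permutations = 8!/(3! x 2!).

Final answer: 3360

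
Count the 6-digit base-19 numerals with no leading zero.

In base 19, the leading digit has 18 choices (1..18); each of the remaining 5 digits has 19 choices.
Total: 18 x 19^5.

Final answer: 44569782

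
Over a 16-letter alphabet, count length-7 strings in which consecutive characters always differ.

First character: 16 choices. Each subsequent: 15 choices (must differ from the previous one).
Total: 16 x 15^6.

Final answer: 16 x 15^{6} = 182250000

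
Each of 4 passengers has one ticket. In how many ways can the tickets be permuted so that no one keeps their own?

D(n) = (n-1)(D(n-1) + D(n-2)), D(0)=1, D(1)=0.
D(2) = 1 x (0 + 1) = 1
D(3) = 2 x (1 + 0) = 2
D(4) = 3 x (D(3) + D(2)) = 3 x (2 + 1)

Final answer: D(4) = 9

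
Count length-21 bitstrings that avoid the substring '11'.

Classify by the final bit: ...0 gives a(n-1) strings, ...01 gives a(n-2) strings. Thus a(n) = a(n-1) + a(n-2) with a(1)=2, a(2)=3.
Iterating the recurrence: a(1)=2, a(2)=3, a(3)=5, a(4)=8, a(5)=13, a(6)=21, a(7)=34, a(8)=55, a(9)=89, a(10)=144, a(11)=233, a(12)=377, a(13)=610, a(14)=987, a(15)=1597, a(16)=2584, a(17)=4181, a(18)=6765, a(19)=10946, a(20)=17711, a(21)=28657.

Final answer: 28657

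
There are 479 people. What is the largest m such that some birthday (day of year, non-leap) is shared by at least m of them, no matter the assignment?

There are 365 possible values for birthday (day of year, non-leap). With 479 people and 365 categories, by pigeonhole: ceiling(479/365).

Final answer: 2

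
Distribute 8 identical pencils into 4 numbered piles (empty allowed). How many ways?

Stars and bars: C(n+k-1, k-1) = C(11,3).

Final answer: C(11,3) = 165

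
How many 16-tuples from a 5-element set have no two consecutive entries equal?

Let g(n) count such strings. g(1) = 5, and each valid string of length n-1 extends in 4 ways (any symbol but the last), so g(n) = 4 g(n-1).
Total: g(16) = 5 x 4^15.

Final answer: 5 x 4^{15} = 5368709120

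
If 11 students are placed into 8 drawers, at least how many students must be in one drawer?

By the pigeonhole principle: ceiling(11/8).

Final answer: 2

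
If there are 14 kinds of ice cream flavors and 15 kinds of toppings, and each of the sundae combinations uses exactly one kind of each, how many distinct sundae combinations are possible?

By the multiplication principle: 14 x 15.

Final answer: 210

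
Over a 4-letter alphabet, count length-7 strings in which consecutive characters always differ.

Let g(n) count such strings. g(1) = 4, and each valid string of length n-1 extends in 3 ways (any symbol but the last), so g(n) = 3 g(n-1).
Total: g(7) = 4 x 3^6.

Final answer: 4 x 3^{6} = 2916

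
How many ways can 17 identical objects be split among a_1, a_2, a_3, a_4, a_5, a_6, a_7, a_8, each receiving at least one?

Substitute a'_i = a_i - 1 (so a'_i >= 0). Then sum a'_i = 17 - 8 = 9.
Stars and bars: C(9+8-1, 8-1) = C(16,7).

Final answer: C(16,7) = 11440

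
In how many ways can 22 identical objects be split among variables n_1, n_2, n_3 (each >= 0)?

Stars and bars with 22 stars and 2 bars:
C(22+3-1, 3-1) = C(24,2).

Final answer: C(24,2) = 276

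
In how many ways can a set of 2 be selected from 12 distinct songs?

C(12,2) = 12!/(2! x (12-2)!).

Final answer: C(12,2) = 66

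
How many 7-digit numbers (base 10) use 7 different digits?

First digit: 9 (not 0). Second: 9 (not first). Third: 8, etc.
Total: 9 x 9 x 8 x 7 x 6 x 5 x 4.

Final answer: 544320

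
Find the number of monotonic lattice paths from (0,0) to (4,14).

Each path has 4 right steps and 14 up steps in some order (18 steps total).
Choose which 14 of the 18 steps are up: C(18,14).

Final answer: C(18,14) = 3060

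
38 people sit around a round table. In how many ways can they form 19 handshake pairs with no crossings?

This is counted by the nth Catalan number C_n. Here n = 38/2 = 19.
C_n = C(2n,n)/(n+1), so C_{19} = C(38,19)/20 = 35345263800/20.

Final answer: C_{19} = 1767263190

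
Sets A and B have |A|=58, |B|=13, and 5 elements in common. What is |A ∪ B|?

|A union B| = |A| + |B| - |A intersect B| = 58 + 13 - 5.

Final answer: 66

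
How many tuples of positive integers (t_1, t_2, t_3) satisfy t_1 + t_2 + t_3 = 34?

Substitute t'_i = t_i - 1 (so t'_i >= 0). Then sum t'_i = 34 - 3 = 31.
Stars and bars: C(31+3-1, 3-1) = C(33,2).

Final answer: C(33,2) = 528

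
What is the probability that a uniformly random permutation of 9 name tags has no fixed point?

D(n) = (n-1)(D(n-1) + D(n-2)), D(0)=1, D(1)=0.
Building up: D(2)=1, D(3)=2, D(4)=9, D(5)=44, D(6)=265, D(7)=1854, D(8)=14833, D(9)=133496.
Total arrangements: 9! = 362880.
Probability = D(9)/9! = 16687/45360.

Final answer: D(9)/9! = 133496/362880 = 0.367879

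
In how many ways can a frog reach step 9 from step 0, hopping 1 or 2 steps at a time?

Let f(n) be the number of climbs. Removing the last move (1 or 2 steps) gives f(n) = f(n-1) + f(n-2); base cases f(1)=1, f(2)=2.
Iterating the recurrence: f(1)=1, f(2)=2, f(3)=3, f(4)=5, f(5)=8, f(6)=13, f(7)=21, f(8)=34, f(9)=55.

Final answer: 55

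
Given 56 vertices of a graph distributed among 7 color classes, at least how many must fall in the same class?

By pigeonhole with 56 objects and 7 categories: ceiling(56/7).

Final answer: 8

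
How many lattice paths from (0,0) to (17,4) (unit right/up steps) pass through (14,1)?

Paths (0,0)->(14,1): C(15,1) = 15.
Paths (14,1)->(17,4): C(6,3) = 20.
By multiplication principle: 15 x 20.

Final answer: 300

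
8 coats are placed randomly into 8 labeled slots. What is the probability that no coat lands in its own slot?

Derangements satisfy D(n) = (n-1)(D(n-1) + D(n-2)), starting from D(0)=1, D(1)=0.
Building up: D(2)=1, D(3)=2, D(4)=9, D(5)=44, D(6)=265, D(7)=1854, D(8)=14833.
Total arrangements: 8! = 40320.
Probability = D(8)/8! = 2119/5760.

Final answer: D(8)/8! = 14833/40320 = 0.367882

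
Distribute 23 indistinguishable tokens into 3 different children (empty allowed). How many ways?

Stars and bars: C(n+k-1, k-1) = C(25,2).

Final answer: C(25,2) = 300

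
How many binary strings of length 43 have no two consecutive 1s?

A valid string ends in 0 (append to any length-(n-1) valid string) or in 01 (append to any length-(n-2) valid string), so a(n) = a(n-1) + a(n-2) with a(1)=2, a(2)=3.
Computing successive values: a(1)=2, a(2)=3, a(3)=5, a(4)=8, a(5)=13, a(6)=21, a(7)=34, a(8)=55, a(9)=89, a(10)=144, a(11)=233, a(12)=377, a(13)=610, a(14)=987, a(15)=1597, a(16)=2584, a(17)=4181, a(18)=6765, a(19)=10946, a(20)=17711, a(21)=28657, a(22)=46368, a(23)=75025, a(24)=121393, a(25)=196418, a(26)=317811, a(27)=514229, a(28)=832040, a(29)=1346269, a(30)=2178309, a(31)=3524578, a(32)=5702887, a(33)=9227465, a(34)=14930352, a(35)=24157817, a(36)=39088169, a(37)=63245986, a(38)=102334155, a(39)=165580141, a(40)=267914296, a(41)=433494437, a(42)=701408733, a(43)=1134903170.

Final answer: 1134903170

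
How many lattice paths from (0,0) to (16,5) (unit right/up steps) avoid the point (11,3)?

Total paths to (16,5): C(21,5) = 20349.
Paths through (11,3): C(14,3) x C(7,2) = 7644.
Avoiding (11,3): 20349 - 7644.

Final answer: 12705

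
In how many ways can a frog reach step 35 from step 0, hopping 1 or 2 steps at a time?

Condition on the final move: it is a 1-step (f(n-1) ways to get there) or a 2-step (f(n-2) ways), so f(n) = f(n-1) + f(n-2), with f(1)=1, f(2)=2.
Building up term by term: f(1)=1, f(2)=2, f(3)=3, f(4)=5, f(5)=8, f(6)=13, f(7)=21, f(8)=34, f(9)=55, f(10)=89, f(11)=144, f(12)=233, f(13)=377, f(14)=610, f(15)=987, f(16)=1597, f(17)=2584, f(18)=4181, f(19)=6765, f(20)=10946, f(21)=17711, f(22)=28657, f(23)=46368, f(24)=75025, f(25)=121393, f(26)=196418, f(27)=317811, f(28)=514229, f(29)=832040, f(30)=1346269, f(31)=2178309, f(32)=3524578, f(33)=5702887, f(34)=9227465, f(35)=14930352.

Final answer: 14930352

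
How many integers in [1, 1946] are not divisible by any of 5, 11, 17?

|div by 5|=389, |div by 11|=176, |div by 17|=114.
|div by 5&11|=35, |div by 5&17|=22, |div by 11&17|=10, |div by all|=2.
By inclusion-exclusion, divisible by at least one: 389+176+114-35-22-10+2 = 614.
Not divisible by any: 1946 - 614.

Final answer: 1332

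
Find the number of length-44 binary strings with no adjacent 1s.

Classify by the final bit: ...0 gives a(n-1) strings, ...01 gives a(n-2) strings. Thus a(n) = a(n-1) + a(n-2) with a(1)=2, a(2)=3.
Computing successive values: a(1)=2, a(2)=3, a(3)=5, a(4)=8, a(5)=13, a(6)=21, a(7)=34, a(8)=55, a(9)=89, a(10)=144, a(11)=233, a(12)=377, a(13)=610, a(14)=987, a(15)=1597, a(16)=2584, a(17)=4181, a(18)=6765, a(19)=10946, a(20)=17711, a(21)=28657, a(22)=46368, a(23)=75025, a(24)=121393, a(25)=196418, a(26)=317811, a(27)=514229, a(28)=832040, a(29)=1346269, a(30)=2178309, a(31)=3524578, a(32)=5702887, a(33)=9227465, a(34)=14930352, a(35)=24157817, a(36)=39088169, a(37)=63245986, a(38)=102334155, a(39)=165580141, a(40)=267914296, a(41)=433494437, a(42)=701408733, a(43)=1134903170, a(44)=1836311903.

Final answer: 1836311903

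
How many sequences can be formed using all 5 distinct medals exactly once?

The number of ways to arrange 5 distinct objects is 5!.

Final answer: 5! = 120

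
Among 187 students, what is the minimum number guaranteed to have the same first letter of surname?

There are 26 possible values for first letter of surname. With 187 students and 26 categories, by pigeonhole: ceiling(187/26).

Final answer: 8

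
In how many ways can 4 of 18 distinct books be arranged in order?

P(18,4) = 18!/(18-4)! = 18!/14!.

Final answer: P(18,4) = 73440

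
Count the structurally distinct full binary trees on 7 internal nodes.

The structures are counted by the Catalan number C_n. Here n = 7.
C_n = C(2n,n)/(n+1), so C_{7} = C(14,7)/8 = 3432/8.

Final answer: C_{7} = 429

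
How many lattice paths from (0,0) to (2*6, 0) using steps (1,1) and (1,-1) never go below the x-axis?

Total monotonic paths to (6,6): C(12,6) = 924.
By the reflection principle, paths that go above the diagonal number C(12,7) = 792.
Valid Dyck paths: 924 - 792.
(Check: C(12,6) - C(12,7) = C(12,6)/7, the Catalan number C_{6}.)

Final answer: C_{6} = 132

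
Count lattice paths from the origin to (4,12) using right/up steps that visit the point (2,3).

Paths (0,0)->(2,3): C(5,3) = 10.
Paths (2,3)->(4,12): C(11,9) = 55.
By multiplication principle: 10 x 55.

Final answer: 550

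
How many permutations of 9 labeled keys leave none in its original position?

Use the recurrence D(n) = (n-1)(D(n-1) + D(n-2)) with D(0)=1, D(1)=0.
D(2) = 1 x (0 + 1) = 1
D(3) = 2 x (1 + 0) = 2
D(4) = 3 x (2 + 1) = 9
D(5) = 4 x (9 + 2) = 44
D(6) = 5 x (44 + 9) = 265
D(7) = 6 x (265 + 44) = 1854
D(8) = 7 x (1854 + 265) = 14833
D(9) = 8 x (D(8) + D(7)) = 8 x (14833 + 1854)

Final answer: D(9) = 133496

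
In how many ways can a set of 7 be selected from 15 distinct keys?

C(15,7) = 15!/(7! x (15-7)!).

Final answer: C(15,7) = 6435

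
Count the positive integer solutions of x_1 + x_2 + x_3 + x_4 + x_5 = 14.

Substitute x'_i = x_i - 1 (so x'_i >= 0). Then sum x'_i = 14 - 5 = 9.
Stars and bars: C(9+5-1, 5-1) = C(13,4).

Final answer: C(13,4) = 715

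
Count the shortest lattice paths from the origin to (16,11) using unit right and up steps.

Each path has 16 right steps and 11 up steps in some order (27 steps total).
Choose which 11 of the 27 steps are up: C(27,11).

Final answer: C(27,11) = 13037895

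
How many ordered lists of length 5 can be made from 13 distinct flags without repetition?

P(13,5) = 13!/(13-5)! = 13!/8!.

Final answer: P(13,5) = 154440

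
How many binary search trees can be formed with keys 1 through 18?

The structures are counted by the Catalan number C_n. Here n = 18.
C_n = (2n)!/(n!(n+1)!), so C_{18} = 36!/(18! x 19!) = C(36,18)/19 = 9075135300/19.

Final answer: C_{18} = 477638700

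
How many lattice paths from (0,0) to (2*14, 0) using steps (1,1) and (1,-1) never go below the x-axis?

Total monotonic paths to (14,14): C(28,14) = 40116600.
Paths that cross above y=x (reflection bijection): C(28,15) = 37442160.
Valid Dyck paths: 40116600 - 37442160.
(Equivalently, C_{14} = C(28,14)/15 = 40116600/15.)

Final answer: C_{14} = 2674440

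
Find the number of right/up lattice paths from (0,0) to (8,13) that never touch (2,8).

Total paths to (8,13): C(21,13) = 203490.
Paths through (2,8): C(10,8) x C(11,5) = 20790.
Avoiding (2,8): 203490 - 20790.

Final answer: 182700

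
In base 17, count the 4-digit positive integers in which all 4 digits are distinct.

The leading digit has 16 choices (anything but zero); the next has 16 (anything but the first), then 15, and so on, one fewer each time.
Total: 16 x 16 x 15 x 14.

Final answer: 53760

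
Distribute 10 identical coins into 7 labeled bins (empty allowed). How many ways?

Stars and bars: C(n+k-1, k-1) = C(16,6).

Final answer: C(16,6) = 8008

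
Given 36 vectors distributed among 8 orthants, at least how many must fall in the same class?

By pigeonhole with 36 objects and 8 categories: ceiling(36/8).

Final answer: 5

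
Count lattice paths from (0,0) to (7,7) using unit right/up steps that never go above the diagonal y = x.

Total monotonic paths to (7,7): C(14,7) = 3432.
By the reflection principle, paths that go above the diagonal number C(14,8) = 3003.
Valid Dyck paths: 3432 - 3003.
(Check: C(14,7) - C(14,8) = C(14,7)/8, the Catalan number C_{7}.)

Final answer: C_{7} = 429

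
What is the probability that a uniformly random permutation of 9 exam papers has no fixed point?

Use the recurrence D(n) = (n-1)(D(n-1) + D(n-2)) with D(0)=1, D(1)=0.
Building up: D(2)=1, D(3)=2, D(4)=9, D(5)=44, D(6)=265, D(7)=1854, D(8)=14833, D(9)=133496.
Total arrangements: 9! = 362880.
Probability = D(9)/9! = 16687/45360.

Final answer: D(9)/9! = 133496/362880 = 0.367879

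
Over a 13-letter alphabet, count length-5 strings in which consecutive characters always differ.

Let g(n) count such strings. g(1) = 13, and each valid string of length n-1 extends in 12 ways (any symbol but the last), so g(n) = 12 g(n-1).
Total: g(5) = 13 x 12^4.

Final answer: 13 x 12^{4} = 269568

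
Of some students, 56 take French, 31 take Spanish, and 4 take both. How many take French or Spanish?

|A union B| = |A| + |B| - |A intersect B| = 56 + 31 - 4.

Final answer: 83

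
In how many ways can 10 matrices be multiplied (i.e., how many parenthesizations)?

This is a standard Catalan-number count: the answer is C_n. Here n = 10 - 1 = 9.
C_n = (2n)!/(n!(n+1)!), so C_{9} = 18!/(9! x 10!) = C(18,9)/10 = 48620/10.

Final answer: C_{9} = 4862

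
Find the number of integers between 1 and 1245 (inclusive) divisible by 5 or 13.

Multiples of 5: 249. Multiples of 13: 95. Of both (lcm=65): 19.
By inclusion-exclusion: 249 + 95 - 19.

Final answer: 325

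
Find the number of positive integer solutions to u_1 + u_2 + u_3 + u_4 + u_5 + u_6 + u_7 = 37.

Substitute u'_i = u_i - 1 (so u'_i >= 0). Then sum u'_i = 37 - 7 = 30.
Stars and bars: C(30+7-1, 7-1) = C(36,6).

Final answer: C(36,6) = 1947792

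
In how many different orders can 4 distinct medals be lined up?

The number of ways to arrange 4 distinct objects is 4!.

Final answer: 4! = 24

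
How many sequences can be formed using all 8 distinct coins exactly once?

The number of ways to arrange 8 distinct objects is 8!.

Final answer: 8! = 40320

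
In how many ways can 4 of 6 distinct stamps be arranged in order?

P(6,4) = 6!/(6-4)! = 6!/2!.

Final answer: P(6,4) = 360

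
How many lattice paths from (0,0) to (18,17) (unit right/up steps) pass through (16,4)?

Paths (0,0)->(16,4): C(20,4) = 4845.
Paths (16,4)->(18,17): C(15,13) = 105.
By multiplication principle: 4845 x 105.

Final answer: 508725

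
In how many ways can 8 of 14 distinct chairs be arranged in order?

P(14,8) = 14!/(14-8)! = 14!/6!.

Final answer: P(14,8) = 121080960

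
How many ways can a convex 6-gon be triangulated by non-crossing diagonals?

This is a standard Catalan-number count: the answer is C_n. Here n = 6 - 2 = 4.
C_n = C(2n,n) - C(2n,n+1), so C_{4} = C(8,4) - C(8,5) = 70 - 56.

Final answer: C_{4} = 14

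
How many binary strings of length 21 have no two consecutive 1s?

Let a(n) count valid strings. If the last bit is 0 the prefix is any valid string of length n-1; if it is 1 the string must end in 01 with a valid prefix of length n-2. So a(n) = a(n-1) + a(n-2), a(1)=2, a(2)=3.
Building up term by term: a(1)=2, a(2)=3, a(3)=5, a(4)=8, a(5)=13, a(6)=21, a(7)=34, a(8)=55, a(9)=89, a(10)=144, a(11)=233, a(12)=377, a(13)=610, a(14)=987, a(15)=1597, a(16)=2584, a(17)=4181, a(18)=6765, a(19)=10946, a(20)=17711, a(21)=28657.

Final answer: 28657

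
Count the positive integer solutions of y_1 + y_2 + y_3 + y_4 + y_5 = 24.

Substitute y'_i = y_i - 1 (so y'_i >= 0). Then sum y'_i = 24 - 5 = 19.
Stars and bars: C(19+5-1, 5-1) = C(23,4).

Final answer: C(23,4) = 8855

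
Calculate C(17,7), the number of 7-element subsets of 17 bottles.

C(17,7) = 17!/(7! x (17-7)!).

Final answer: C(17,7) = 19448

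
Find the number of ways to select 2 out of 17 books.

C(17,2) = 17!/(2! x (17-2)!).

Final answer: C(17,2) = 136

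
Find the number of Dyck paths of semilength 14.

Total monotonic paths to (14,14): C(28,14) = 40116600.
Reflecting each bad path at its first crossing gives a bijection with paths to (13,15): C(28,15) = 37442160.
Valid Dyck paths: 40116600 - 37442160.
(Check: C(28,14) - C(28,15) = C(28,14)/15, the Catalan number C_{14}.)

Final answer: C_{14} = 2674440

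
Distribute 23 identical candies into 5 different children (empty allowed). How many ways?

Stars and bars: C(n+k-1, k-1) = C(27,4).

Final answer: C(27,4) = 17550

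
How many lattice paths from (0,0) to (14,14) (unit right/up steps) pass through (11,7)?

Paths (0,0)->(11,7): C(18,7) = 31824.
Paths (11,7)->(14,14): C(10,7) = 120.
By multiplication principle: 31824 x 120.

Final answer: 3818880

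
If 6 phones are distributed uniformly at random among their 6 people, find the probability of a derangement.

Derangements satisfy D(n) = (n-1)(D(n-1) + D(n-2)), starting from D(0)=1, D(1)=0.
Building up: D(2)=1, D(3)=2, D(4)=9, D(5)=44, D(6)=265.
Total arrangements: 6! = 720.
Probability = D(6)/6! = 53/144.

Final answer: D(6)/6! = 265/720 = 0.368056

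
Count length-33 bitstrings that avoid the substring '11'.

A valid string ends in 0 (append to any length-(n-1) valid string) or in 01 (append to any length-(n-2) valid string), so a(n) = a(n-1) + a(n-2) with a(1)=2, a(2)=3.
Computing successive values: a(1)=2, a(2)=3, a(3)=5, a(4)=8, a(5)=13, a(6)=21, a(7)=34, a(8)=55, a(9)=89, a(10)=144, a(11)=233, a(12)=377, a(13)=610, a(14)=987, a(15)=1597, a(16)=2584, a(17)=4181, a(18)=6765, a(19)=10946, a(20)=17711, a(21)=28657, a(22)=46368, a(23)=75025, a(24)=121393, a(25)=196418, a(26)=317811, a(27)=514229, a(28)=832040, a(29)=1346269, a(30)=2178309, a(31)=3524578, a(32)=5702887, a(33)=9227465.

Final answer: 9227465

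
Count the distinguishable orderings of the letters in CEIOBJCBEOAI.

Letters (A:1, B:2, C:2, E:2, I:2, J:1, O:2). Total letters: 12.
Permutations = 12!/(2! x 2! x 2! x 2! x 2!).

Final answer: 14968800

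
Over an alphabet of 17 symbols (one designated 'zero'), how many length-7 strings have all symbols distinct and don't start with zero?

The leading digit has 16 choices (anything but zero); the next has 16 (anything but the first), then 15, and so on, one fewer each time.
Total: 16 x 16 x 15 x 14 x 13 x 12 x 11.

Final answer: 92252160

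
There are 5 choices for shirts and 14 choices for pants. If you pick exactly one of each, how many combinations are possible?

By the multiplication principle: 5 x 14.

Final answer: 70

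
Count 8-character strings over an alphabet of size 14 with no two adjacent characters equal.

First character: 14 choices. Each subsequent: 13 choices (must differ from the previous one).
Total: 14 x 13^7.

Final answer: 14 x 13^{7} = 878479238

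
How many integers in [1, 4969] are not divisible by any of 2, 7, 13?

|div by 2|=2484, |div by 7|=709, |div by 13|=382.
|div by 2&7|=354, |div by 2&13|=191, |div by 7&13|=54, |div by all|=27.
By inclusion-exclusion, divisible by at least one: 2484+709+382-354-191-54+27 = 3003.
Not divisible by any: 4969 - 3003.

Final answer: 1966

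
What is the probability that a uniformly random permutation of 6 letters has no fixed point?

Use the recurrence D(n) = (n-1)(D(n-1) + D(n-2)) with D(0)=1, D(1)=0.
Building up: D(2)=1, D(3)=2, D(4)=9, D(5)=44, D(6)=265.
Total arrangements: 6! = 720.
Probability = D(6)/6! = 53/144.

Final answer: D(6)/6! = 265/720 = 0.368056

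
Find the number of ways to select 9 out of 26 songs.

C(26,9) = 26!/(9! x 17!).

Final answer: \binom{26}{9} = 3124550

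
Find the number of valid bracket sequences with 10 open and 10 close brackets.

This is a standard Catalan-number count: the answer is C_n. Here n = 10 (pairs).
C_n = (2n)!/(n!(n+1)!), so C_{10} = 20!/(10! x 11!) = C(20,10)/11 = 184756/11.

Final answer: C_{10} = 16796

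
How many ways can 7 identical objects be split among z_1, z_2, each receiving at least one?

Substitute z'_i = z_i - 1 (so z'_i >= 0). Then sum z'_i = 7 - 2 = 5.
Stars and bars: C(5+2-1, 2-1) = C(6,1).

Final answer: C(6,1) = 6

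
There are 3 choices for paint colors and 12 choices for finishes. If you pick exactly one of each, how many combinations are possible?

By the multiplication principle: 3 x 12.

Final answer: 36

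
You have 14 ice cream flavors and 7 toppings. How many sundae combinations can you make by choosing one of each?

By the multiplication principle: 14 x 7.

Final answer: 98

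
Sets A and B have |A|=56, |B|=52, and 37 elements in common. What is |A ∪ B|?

|A union B| = |A| + |B| - |A intersect B| = 56 + 52 - 37.

Final answer: 71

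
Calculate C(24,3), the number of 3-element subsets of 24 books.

C(24,3) = 24!/(3! x (24-3)!).

Final answer: C(24,3) = 2024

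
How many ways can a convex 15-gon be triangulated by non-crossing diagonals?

This is counted by the nth Catalan number C_n. Here n = 15 - 2 = 13.
C_n = (2n)!/(n!(n+1)!), so C_{13} = 26!/(13! x 14!) = C(26,13)/14 = 10400600/14.

Final answer: C_{13} = 742900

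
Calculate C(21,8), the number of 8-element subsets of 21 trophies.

C(21,8) = 21!/(8! x (21-8)!).

Final answer: C(21,8) = 203490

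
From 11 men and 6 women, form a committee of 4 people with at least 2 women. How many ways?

Sum over valid woman counts:
C(6,2)C(11,2) = 825
C(6,3)C(11,1) = 220
C(6,4)C(11,0) = 15
Total: 825 + 220 + 15.

Final answer: 1060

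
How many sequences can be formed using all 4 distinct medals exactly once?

The number of ways to arrange 4 distinct objects is 4!.

Final answer: 4! = 24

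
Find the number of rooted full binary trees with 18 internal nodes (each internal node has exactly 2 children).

This is counted by the nth Catalan number C_n. Here n = 18.
C_n = C(2n,n) - C(2n,n+1), so C_{18} = C(36,18) - C(36,19) = 9075135300 - 8597496600.

Final answer: C_{18} = 477638700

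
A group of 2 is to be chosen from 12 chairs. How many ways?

C(12,2) = 12!/(2! x (12-2)!).

Final answer: C(12,2) = 66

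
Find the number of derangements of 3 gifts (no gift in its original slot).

Derangements satisfy D(n) = (n-1)(D(n-1) + D(n-2)), starting from D(0)=1, D(1)=0.
D(2) = 1 x (0 + 1) = 1
D(3) = 2 x (D(2) + D(1)) = 2 x (1 + 0)

Final answer: D(3) = 2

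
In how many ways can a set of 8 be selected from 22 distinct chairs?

C(22,8) = 22!/(8! x 14!).

Final answer: \binom{22}{8} = 319770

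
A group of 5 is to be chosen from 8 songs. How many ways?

C(8,5) = 8!/(5! x (8-5)!).

Final answer: C(8,5) = 56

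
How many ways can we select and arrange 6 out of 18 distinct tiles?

P(18,6) = 18!/(18-6)! = 18!/12!.

Final answer: P(18,6) = 13366080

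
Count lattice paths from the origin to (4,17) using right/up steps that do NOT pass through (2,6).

Total paths to (4,17): C(21,17) = 5985.
Paths through (2,6): C(8,6) x C(13,11) = 2184.
Avoiding (2,6): 5985 - 2184.

Final answer: 3801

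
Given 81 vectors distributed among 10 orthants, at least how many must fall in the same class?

By pigeonhole with 81 objects and 10 categories: ceiling(81/10).

Final answer: 9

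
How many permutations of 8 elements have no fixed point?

Use the recurrence D(n) = (n-1)(D(n-1) + D(n-2)) with D(0)=1, D(1)=0.
D(2) = 1 x (0 + 1) = 1
D(3) = 2 x (1 + 0) = 2
D(4) = 3 x (2 + 1) = 9
D(5) = 4 x (9 + 2) = 44
D(6) = 5 x (44 + 9) = 265
D(7) = 6 x (265 + 44) = 1854
D(8) = 7 x (D(7) + D(6)) = 7 x (1854 + 265)

Final answer: D(8) = 14833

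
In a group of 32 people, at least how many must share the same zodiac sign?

There are 12 possible values for zodiac sign. With 32 people and 12 categories, by pigeonhole: ceiling(32/12).

Final answer: 3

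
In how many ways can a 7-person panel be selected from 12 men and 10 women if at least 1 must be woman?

Sum over valid woman counts:
C(10,1)C(12,6) = 9240
C(10,2)C(12,5) = 35640
C(10,3)C(12,4) = 59400
C(10,4)C(12,3) = 46200
C(10,5)C(12,2) = 16632
C(10,6)C(12,1) = 2520
C(10,7)C(12,0) = 120
Total: 9240 + 35640 + 59400 + 46200 + 16632 + 2520 + 120.

Final answer: 169752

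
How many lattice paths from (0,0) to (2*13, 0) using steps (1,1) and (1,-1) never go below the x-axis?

Total monotonic paths to (13,13): C(26,13) = 10400600.
Reflecting each bad path at its first crossing gives a bijection with paths to (12,14): C(26,14) = 9657700.
Valid Dyck paths: 10400600 - 9657700.
(These counts are the Catalan numbers.)

Final answer: C_{13} = 742900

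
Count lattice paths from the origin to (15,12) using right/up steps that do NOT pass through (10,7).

Total paths to (15,12): C(27,12) = 17383860.
Paths through (10,7): C(17,7) x C(10,5) = 4900896.
Avoiding (10,7): 17383860 - 4900896.

Final answer: 12482964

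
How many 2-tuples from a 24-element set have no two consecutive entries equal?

First character: 24 choices. Each subsequent: 23 choices (must differ from the previous one).
Total: 24 x 23^1.

Final answer: 24 x 23^{1} = 552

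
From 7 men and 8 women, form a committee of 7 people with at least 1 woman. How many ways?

Sum over valid woman counts:
C(8,1)C(7,6) = 56
C(8,2)C(7,5) = 588
C(8,3)C(7,4) = 1960
C(8,4)C(7,3) = 2450
C(8,5)C(7,2) = 1176
C(8,6)C(7,1) = 196
C(8,7)C(7,0) = 8
Total: 56 + 588 + 1960 + 2450 + 1176 + 196 + 8.

Final answer: 6434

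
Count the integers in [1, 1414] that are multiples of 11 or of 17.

Multiples of 11: 128. Multiples of 17: 83. Of both (lcm=187): 7.
By inclusion-exclusion: 128 + 83 - 7.

Final answer: 204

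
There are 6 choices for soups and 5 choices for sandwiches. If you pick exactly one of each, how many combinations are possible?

By the multiplication principle: 6 x 5.

Final answer: 30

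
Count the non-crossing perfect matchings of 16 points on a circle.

This is counted by the nth Catalan number C_n. Here n = 16/2 = 8.
Using C_0 = 1 and C_(k+1) = C_k x 2(2k+1)/(k+2), build up term by term: C_1=1, C_2=2, C_3=5, C_4=14, C_5=42, C_6=132, C_7=429, C_8=1430.

Final answer: C_{8} = 1430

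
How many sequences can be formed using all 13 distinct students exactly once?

The number of ways to arrange 13 distinct objects is 13!.

Final answer: 13! = 6227020800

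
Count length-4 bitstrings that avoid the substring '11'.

A valid string ends in 0 (append to any length-(n-1) valid string) or in 01 (append to any length-(n-2) valid string), so a(n) = a(n-1) + a(n-2) with a(1)=2, a(2)=3.
Computing successive values: a(1)=2, a(2)=3, a(3)=5, a(4)=8.

Final answer: 8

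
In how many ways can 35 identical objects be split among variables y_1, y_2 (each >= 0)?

Stars and bars with 35 stars and 1 bars:
C(35+2-1, 2-1) = C(36,1).

Final answer: C(36,1) = 36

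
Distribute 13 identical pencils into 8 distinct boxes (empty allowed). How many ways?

Stars and bars: C(n+k-1, k-1) = C(20,7).

Final answer: C(20,7) = 77520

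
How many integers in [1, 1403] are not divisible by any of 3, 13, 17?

|div by 3|=467, |div by 13|=107, |div by 17|=82.
|div by 3&13|=35, |div by 3&17|=27, |div by 13&17|=6, |div by all|=2.
By inclusion-exclusion, divisible by at least one: 467+107+82-35-27-6+2 = 590.
Not divisible by any: 1403 - 590.

Final answer: 813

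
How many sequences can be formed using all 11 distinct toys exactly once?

The number of ways to arrange 11 distinct objects is 11!.

Final answer: 11! = 39916800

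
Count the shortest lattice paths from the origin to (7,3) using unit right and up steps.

Each path has 7 right steps and 3 up steps in some order (10 steps total).
Choose which 3 of the 10 steps are up: C(10,3).

Final answer: C(10,3) = 120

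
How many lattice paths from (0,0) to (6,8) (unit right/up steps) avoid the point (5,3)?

Total paths to (6,8): C(14,8) = 3003.
Paths through (5,3): C(8,3) x C(6,5) = 336.
Avoiding (5,3): 3003 - 336.

Final answer: 2667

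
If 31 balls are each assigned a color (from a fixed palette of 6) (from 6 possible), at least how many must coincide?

There are 6 possible values for color (from a fixed palette of 6). With 31 balls and 6 categories, by pigeonhole: ceiling(31/6).

Final answer: 6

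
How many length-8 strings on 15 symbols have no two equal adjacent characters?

Let g(n) count such strings. g(1) = 15, and each valid string of length n-1 extends in 14 ways (any symbol but the last), so g(n) = 14 g(n-1).
Total: g(8) = 15 x 14^7.

Final answer: 15 x 14^{7} = 1581202560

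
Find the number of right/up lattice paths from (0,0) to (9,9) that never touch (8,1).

Total paths to (9,9): C(18,9) = 48620.
Paths through (8,1): C(9,1) x C(9,8) = 81.
Avoiding (8,1): 48620 - 81.

Final answer: 48539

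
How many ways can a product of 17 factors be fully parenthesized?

This is a standard Catalan-number count: the answer is C_n. Here n = 17 - 1 = 16.
C_n = C(2n,n) - C(2n,n+1), so C_{16} = C(32,16) - C(32,17) = 601080390 - 565722720.

Final answer: C_{16} = 35357670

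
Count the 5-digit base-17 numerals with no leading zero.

Leading digit: 16 options (nonzero). Other 4 digit(s): 17 options each.
Total: 16 x 17^4.

Final answer: 1336336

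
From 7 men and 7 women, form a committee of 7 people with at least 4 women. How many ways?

Sum over valid woman counts:
C(7,4)C(7,3) = 1225
C(7,5)C(7,2) = 441
C(7,6)C(7,1) = 49
C(7,7)C(7,0) = 1
Total: 1225 + 441 + 49 + 1.

Final answer: 1716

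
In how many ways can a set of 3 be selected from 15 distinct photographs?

C(15,3) = 15!/(3! x 12!).

Final answer: \binom{15}{3} = 455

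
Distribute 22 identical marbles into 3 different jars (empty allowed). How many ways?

Stars and bars: C(n+k-1, k-1) = C(24,2).

Final answer: C(24,2) = 276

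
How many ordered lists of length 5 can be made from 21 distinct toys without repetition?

P(21,5) = 21!/(21-5)! = 21!/16!.

Final answer: P(21,5) = 2441880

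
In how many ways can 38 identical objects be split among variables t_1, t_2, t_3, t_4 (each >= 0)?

Stars and bars with 38 stars and 3 bars:
C(38+4-1, 4-1) = C(41,3).

Final answer: C(41,3) = 10660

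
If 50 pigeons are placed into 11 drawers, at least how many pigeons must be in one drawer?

By the pigeonhole principle: ceiling(50/11).

Final answer: 5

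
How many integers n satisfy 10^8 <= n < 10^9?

First digit: 9 choices (1-9). Each of the remaining 8 digits: 10 choices.
Total: 9 x 10^8.

Final answer: 900000000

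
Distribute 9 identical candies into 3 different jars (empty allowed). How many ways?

Stars and bars: C(n+k-1, k-1) = C(11,2).

Final answer: C(11,2) = 55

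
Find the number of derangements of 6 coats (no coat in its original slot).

D(n) = (n-1)(D(n-1) + D(n-2)), D(0)=1, D(1)=0.
D(2) = 1 x (0 + 1) = 1
D(3) = 2 x (1 + 0) = 2
D(4) = 3 x (2 + 1) = 9
D(5) = 4 x (9 + 2) = 44
D(6) = 5 x (D(5) + D(4)) = 5 x (44 + 9)

Final answer: D(6) = 265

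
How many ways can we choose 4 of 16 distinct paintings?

C(16,4) = 16!/(4! x (16-4)!).

Final answer: C(16,4) = 1820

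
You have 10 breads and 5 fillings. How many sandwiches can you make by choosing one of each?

By the multiplication principle: 10 x 5.

Final answer: 50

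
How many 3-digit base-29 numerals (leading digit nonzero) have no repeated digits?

The leading digit has 28 choices (anything but zero); the next has 28 (anything but the first), then 27, and so on, one fewer each time.
Total: 28 x 28 x 27.

Final answer: 21168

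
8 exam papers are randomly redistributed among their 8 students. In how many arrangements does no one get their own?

D(n) = (n-1)(D(n-1) + D(n-2)), D(0)=1, D(1)=0.
D(2) = 1 x (0 + 1) = 1
D(3) = 2 x (1 + 0) = 2
D(4) = 3 x (2 + 1) = 9
D(5) = 4 x (9 + 2) = 44
D(6) = 5 x (44 + 9) = 265
D(7) = 6 x (265 + 44) = 1854
D(8) = 7 x (D(7) + D(6)) = 7 x (1854 + 265)

Final answer: D(8) = 14833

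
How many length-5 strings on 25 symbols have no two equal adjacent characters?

Let g(n) count such strings. g(1) = 25, and each valid string of length n-1 extends in 24 ways (any symbol but the last), so g(n) = 24 g(n-1).
Total: g(5) = 25 x 24^4.

Final answer: 25 x 24^{4} = 8294400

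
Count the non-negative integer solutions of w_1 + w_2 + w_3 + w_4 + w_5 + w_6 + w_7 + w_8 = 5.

Stars and bars with 5 stars and 7 bars:
C(5+8-1, 8-1) = C(12,7).

Final answer: C(12,7) = 792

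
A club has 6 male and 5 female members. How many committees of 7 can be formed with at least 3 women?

Sum over valid woman counts:
C(5,3)C(6,4) = 150
C(5,4)C(6,3) = 100
C(5,5)C(6,2) = 15
Total: 150 + 100 + 15.

Final answer: 265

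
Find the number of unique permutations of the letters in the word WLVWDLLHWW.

Letters (D:1, H:1, L:3, V:1, W:4). Total letters: 10.
Permutations = 10!/(4! x 3!).

Final answer: 25200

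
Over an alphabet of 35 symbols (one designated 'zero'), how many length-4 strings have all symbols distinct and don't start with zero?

The leading digit has 34 choices (anything but zero); the next has 34 (anything but the first), then 33, and so on, one fewer each time.
Total: 34 x 34 x 33 x 32.

Final answer: 1220736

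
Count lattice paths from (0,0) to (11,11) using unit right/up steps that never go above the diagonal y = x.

Total monotonic paths to (11,11): C(22,11) = 705432.
By the reflection principle, paths that go above the diagonal number C(22,12) = 646646.
Valid Dyck paths: 705432 - 646646.
(This is the Catalan number C_{11}.)

Final answer: C_{11} = 58786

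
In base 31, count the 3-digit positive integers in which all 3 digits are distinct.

The leading digit has 30 choices (anything but zero); the next has 30 (anything but the first), then 29, and so on, one fewer each time.
Total: 30 x 30 x 29.

Final answer: 26100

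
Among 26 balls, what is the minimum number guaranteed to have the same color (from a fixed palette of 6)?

There are 6 possible values for color (from a fixed palette of 6). With 26 balls and 6 categories, by pigeonhole: ceiling(26/6).

Final answer: 5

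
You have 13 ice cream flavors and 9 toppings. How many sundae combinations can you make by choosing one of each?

By the multiplication principle: 13 x 9.

Final answer: 117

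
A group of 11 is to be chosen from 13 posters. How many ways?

C(13,11) = 13!/(11! x 2!).

Final answer: \binom{13}{11} = 78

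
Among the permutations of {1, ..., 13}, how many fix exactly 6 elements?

Choose which 6 elements are fixed: C(13,6) = 1716.
Derange the remaining 7 using D(j) = (j-1)(D(j-1) + D(j-2)), D(0)=1, D(1)=0: D(2)=1, D(3)=2, D(4)=9, D(5)=44, D(6)=265, D(7)=1854.
Total: 1716 x 1854.

Final answer: C(13,6) D(7) = 3181464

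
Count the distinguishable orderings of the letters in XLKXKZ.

Letters (K:2, L:1, X:2, Z:1). Total letters: 6.
Permutations = 6!/(2! x 2!).

Final answer: 180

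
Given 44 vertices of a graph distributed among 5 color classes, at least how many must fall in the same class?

By pigeonhole with 44 objects and 5 categories: ceiling(44/5).

Final answer: 9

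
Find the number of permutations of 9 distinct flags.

The number of ways to arrange 9 distinct objects is 9!.

Final answer: 9! = 362880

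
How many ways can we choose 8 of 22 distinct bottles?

C(22,8) = 22!/(8! x (22-8)!).

Final answer: C(22,8) = 319770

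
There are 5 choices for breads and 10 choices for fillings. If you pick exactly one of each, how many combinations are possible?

By the multiplication principle: 5 x 10.

Final answer: 50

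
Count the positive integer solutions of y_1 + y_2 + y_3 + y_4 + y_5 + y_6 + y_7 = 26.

Substitute y'_i = y_i - 1 (so y'_i >= 0). Then sum y'_i = 26 - 7 = 19.
Stars and bars: C(19+7-1, 7-1) = C(25,6).

Final answer: C(25,6) = 177100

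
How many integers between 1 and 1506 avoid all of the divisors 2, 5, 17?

|div by 2|=753, |div by 5|=301, |div by 17|=88.
|div by 2&5|=150, |div by 2&17|=44, |div by 5&17|=17, |div by all|=8.
By inclusion-exclusion, divisible by at least one: 753+301+88-150-44-17+8 = 939.
Not divisible by any: 1506 - 939.

Final answer: 567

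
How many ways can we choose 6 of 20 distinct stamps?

C(20,6) = 20!/(6! x 14!).

Final answer: \binom{20}{6} = 38760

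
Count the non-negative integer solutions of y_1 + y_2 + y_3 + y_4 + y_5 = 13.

Stars and bars with 13 stars and 4 bars:
C(13+5-1, 5-1) = C(17,4).

Final answer: C(17,4) = 2380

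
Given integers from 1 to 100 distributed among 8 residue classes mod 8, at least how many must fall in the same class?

By pigeonhole with 100 objects and 8 categories: ceiling(100/8).

Final answer: 13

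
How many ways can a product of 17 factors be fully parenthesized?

The structures are counted by the Catalan number C_n. Here n = 17 - 1 = 16.
C_n = C(2n,n) - C(2n,n+1), so C_{16} = C(32,16) - C(32,17) = 601080390 - 565722720.

Final answer: C_{16} = 35357670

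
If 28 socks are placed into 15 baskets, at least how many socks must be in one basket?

By the pigeonhole principle: ceiling(28/15).

Final answer: 2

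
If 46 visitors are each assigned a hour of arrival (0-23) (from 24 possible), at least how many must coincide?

There are 24 possible values for hour of arrival (0-23). With 46 visitors and 24 categories, by pigeonhole: ceiling(46/24).

Final answer: 2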